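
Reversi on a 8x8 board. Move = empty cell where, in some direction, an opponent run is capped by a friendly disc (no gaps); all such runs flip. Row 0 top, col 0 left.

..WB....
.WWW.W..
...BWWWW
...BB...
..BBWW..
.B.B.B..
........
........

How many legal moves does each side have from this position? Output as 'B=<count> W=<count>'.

-- B to move --
(0,0): no bracket -> illegal
(0,1): flips 2 -> legal
(0,4): no bracket -> illegal
(0,5): no bracket -> illegal
(0,6): flips 2 -> legal
(1,0): no bracket -> illegal
(1,4): flips 1 -> legal
(1,6): flips 1 -> legal
(1,7): no bracket -> illegal
(2,0): no bracket -> illegal
(2,1): flips 1 -> legal
(2,2): no bracket -> illegal
(3,5): flips 2 -> legal
(3,6): no bracket -> illegal
(3,7): no bracket -> illegal
(4,6): flips 2 -> legal
(5,4): flips 1 -> legal
(5,6): flips 1 -> legal
B mobility = 9
-- W to move --
(0,4): flips 1 -> legal
(1,4): no bracket -> illegal
(2,2): flips 2 -> legal
(3,1): no bracket -> illegal
(3,2): no bracket -> illegal
(3,5): no bracket -> illegal
(4,0): no bracket -> illegal
(4,1): flips 2 -> legal
(4,6): no bracket -> illegal
(5,0): no bracket -> illegal
(5,2): flips 2 -> legal
(5,4): no bracket -> illegal
(5,6): no bracket -> illegal
(6,0): flips 3 -> legal
(6,1): no bracket -> illegal
(6,2): flips 1 -> legal
(6,3): flips 4 -> legal
(6,4): no bracket -> illegal
(6,5): flips 1 -> legal
(6,6): flips 1 -> legal
W mobility = 9

Answer: B=9 W=9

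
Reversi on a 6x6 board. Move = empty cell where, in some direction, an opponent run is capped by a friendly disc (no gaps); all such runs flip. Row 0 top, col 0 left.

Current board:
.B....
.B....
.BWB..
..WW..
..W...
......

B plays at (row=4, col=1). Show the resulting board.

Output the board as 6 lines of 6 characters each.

Place B at (4,1); scan 8 dirs for brackets.
Dir NW: first cell '.' (not opp) -> no flip
Dir N: first cell '.' (not opp) -> no flip
Dir NE: opp run (3,2) capped by B -> flip
Dir W: first cell '.' (not opp) -> no flip
Dir E: opp run (4,2), next='.' -> no flip
Dir SW: first cell '.' (not opp) -> no flip
Dir S: first cell '.' (not opp) -> no flip
Dir SE: first cell '.' (not opp) -> no flip
All flips: (3,2)

Answer: .B....
.B....
.BWB..
..BW..
.BW...
......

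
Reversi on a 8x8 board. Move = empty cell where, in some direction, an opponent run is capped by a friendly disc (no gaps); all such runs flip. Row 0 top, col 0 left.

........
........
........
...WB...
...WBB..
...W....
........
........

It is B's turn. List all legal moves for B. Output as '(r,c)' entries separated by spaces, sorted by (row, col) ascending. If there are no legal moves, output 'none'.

(2,2): flips 1 -> legal
(2,3): no bracket -> illegal
(2,4): no bracket -> illegal
(3,2): flips 1 -> legal
(4,2): flips 1 -> legal
(5,2): flips 1 -> legal
(5,4): no bracket -> illegal
(6,2): flips 1 -> legal
(6,3): no bracket -> illegal
(6,4): no bracket -> illegal

Answer: (2,2) (3,2) (4,2) (5,2) (6,2)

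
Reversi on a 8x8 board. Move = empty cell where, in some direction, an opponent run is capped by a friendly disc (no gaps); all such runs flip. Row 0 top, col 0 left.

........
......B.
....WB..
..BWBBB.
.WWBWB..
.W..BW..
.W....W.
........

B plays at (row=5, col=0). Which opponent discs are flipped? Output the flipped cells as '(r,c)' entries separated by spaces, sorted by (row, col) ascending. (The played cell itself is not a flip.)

Answer: (4,1)

Derivation:
Dir NW: edge -> no flip
Dir N: first cell '.' (not opp) -> no flip
Dir NE: opp run (4,1) capped by B -> flip
Dir W: edge -> no flip
Dir E: opp run (5,1), next='.' -> no flip
Dir SW: edge -> no flip
Dir S: first cell '.' (not opp) -> no flip
Dir SE: opp run (6,1), next='.' -> no flip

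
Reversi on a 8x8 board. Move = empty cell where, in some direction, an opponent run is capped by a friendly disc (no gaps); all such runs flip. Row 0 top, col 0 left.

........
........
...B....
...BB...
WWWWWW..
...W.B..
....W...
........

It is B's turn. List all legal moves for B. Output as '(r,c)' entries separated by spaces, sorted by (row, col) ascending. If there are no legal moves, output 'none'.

(3,0): no bracket -> illegal
(3,1): no bracket -> illegal
(3,2): no bracket -> illegal
(3,5): flips 1 -> legal
(3,6): no bracket -> illegal
(4,6): no bracket -> illegal
(5,0): no bracket -> illegal
(5,1): flips 1 -> legal
(5,2): flips 1 -> legal
(5,4): flips 1 -> legal
(5,6): flips 1 -> legal
(6,2): no bracket -> illegal
(6,3): flips 2 -> legal
(6,5): no bracket -> illegal
(7,3): flips 1 -> legal
(7,4): no bracket -> illegal
(7,5): no bracket -> illegal

Answer: (3,5) (5,1) (5,2) (5,4) (5,6) (6,3) (7,3)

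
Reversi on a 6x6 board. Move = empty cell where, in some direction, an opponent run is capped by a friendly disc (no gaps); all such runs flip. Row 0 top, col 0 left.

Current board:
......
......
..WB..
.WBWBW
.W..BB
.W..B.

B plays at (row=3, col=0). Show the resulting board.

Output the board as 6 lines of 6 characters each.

Answer: ......
......
..WB..
BBBWBW
.W..BB
.W..B.

Derivation:
Place B at (3,0); scan 8 dirs for brackets.
Dir NW: edge -> no flip
Dir N: first cell '.' (not opp) -> no flip
Dir NE: first cell '.' (not opp) -> no flip
Dir W: edge -> no flip
Dir E: opp run (3,1) capped by B -> flip
Dir SW: edge -> no flip
Dir S: first cell '.' (not opp) -> no flip
Dir SE: opp run (4,1), next='.' -> no flip
All flips: (3,1)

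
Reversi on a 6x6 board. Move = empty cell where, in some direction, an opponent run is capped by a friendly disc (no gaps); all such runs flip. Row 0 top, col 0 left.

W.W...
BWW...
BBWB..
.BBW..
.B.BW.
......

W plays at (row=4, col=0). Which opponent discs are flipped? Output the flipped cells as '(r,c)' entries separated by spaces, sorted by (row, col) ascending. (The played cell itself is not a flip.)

Answer: (3,1)

Derivation:
Dir NW: edge -> no flip
Dir N: first cell '.' (not opp) -> no flip
Dir NE: opp run (3,1) capped by W -> flip
Dir W: edge -> no flip
Dir E: opp run (4,1), next='.' -> no flip
Dir SW: edge -> no flip
Dir S: first cell '.' (not opp) -> no flip
Dir SE: first cell '.' (not opp) -> no flip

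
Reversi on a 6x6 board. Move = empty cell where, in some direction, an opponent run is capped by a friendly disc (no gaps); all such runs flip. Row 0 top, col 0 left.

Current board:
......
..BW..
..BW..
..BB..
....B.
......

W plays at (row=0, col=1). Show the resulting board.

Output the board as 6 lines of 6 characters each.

Place W at (0,1); scan 8 dirs for brackets.
Dir NW: edge -> no flip
Dir N: edge -> no flip
Dir NE: edge -> no flip
Dir W: first cell '.' (not opp) -> no flip
Dir E: first cell '.' (not opp) -> no flip
Dir SW: first cell '.' (not opp) -> no flip
Dir S: first cell '.' (not opp) -> no flip
Dir SE: opp run (1,2) capped by W -> flip
All flips: (1,2)

Answer: .W....
..WW..
..BW..
..BB..
....B.
......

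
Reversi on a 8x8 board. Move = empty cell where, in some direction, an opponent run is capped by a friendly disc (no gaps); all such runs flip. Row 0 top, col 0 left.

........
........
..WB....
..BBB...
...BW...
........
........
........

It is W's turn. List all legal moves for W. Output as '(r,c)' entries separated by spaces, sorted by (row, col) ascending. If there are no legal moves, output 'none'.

Answer: (2,4) (4,2)

Derivation:
(1,2): no bracket -> illegal
(1,3): no bracket -> illegal
(1,4): no bracket -> illegal
(2,1): no bracket -> illegal
(2,4): flips 2 -> legal
(2,5): no bracket -> illegal
(3,1): no bracket -> illegal
(3,5): no bracket -> illegal
(4,1): no bracket -> illegal
(4,2): flips 2 -> legal
(4,5): no bracket -> illegal
(5,2): no bracket -> illegal
(5,3): no bracket -> illegal
(5,4): no bracket -> illegal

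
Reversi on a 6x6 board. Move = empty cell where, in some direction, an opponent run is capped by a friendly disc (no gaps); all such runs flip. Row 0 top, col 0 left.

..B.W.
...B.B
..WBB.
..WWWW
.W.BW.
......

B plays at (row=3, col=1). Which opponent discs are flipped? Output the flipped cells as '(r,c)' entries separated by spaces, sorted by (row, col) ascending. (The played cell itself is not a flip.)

Dir NW: first cell '.' (not opp) -> no flip
Dir N: first cell '.' (not opp) -> no flip
Dir NE: opp run (2,2) capped by B -> flip
Dir W: first cell '.' (not opp) -> no flip
Dir E: opp run (3,2) (3,3) (3,4) (3,5), next=edge -> no flip
Dir SW: first cell '.' (not opp) -> no flip
Dir S: opp run (4,1), next='.' -> no flip
Dir SE: first cell '.' (not opp) -> no flip

Answer: (2,2)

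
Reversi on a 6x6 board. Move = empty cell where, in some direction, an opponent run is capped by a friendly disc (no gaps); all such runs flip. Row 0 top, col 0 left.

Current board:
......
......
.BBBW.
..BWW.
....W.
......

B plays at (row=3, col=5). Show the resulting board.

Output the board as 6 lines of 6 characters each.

Place B at (3,5); scan 8 dirs for brackets.
Dir NW: opp run (2,4), next='.' -> no flip
Dir N: first cell '.' (not opp) -> no flip
Dir NE: edge -> no flip
Dir W: opp run (3,4) (3,3) capped by B -> flip
Dir E: edge -> no flip
Dir SW: opp run (4,4), next='.' -> no flip
Dir S: first cell '.' (not opp) -> no flip
Dir SE: edge -> no flip
All flips: (3,3) (3,4)

Answer: ......
......
.BBBW.
..BBBB
....W.
......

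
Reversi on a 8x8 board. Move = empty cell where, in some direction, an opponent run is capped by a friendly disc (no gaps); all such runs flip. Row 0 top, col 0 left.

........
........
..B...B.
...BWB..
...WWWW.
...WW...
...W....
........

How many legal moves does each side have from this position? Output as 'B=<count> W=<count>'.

-- B to move --
(2,3): no bracket -> illegal
(2,4): no bracket -> illegal
(2,5): no bracket -> illegal
(3,2): no bracket -> illegal
(3,6): no bracket -> illegal
(3,7): no bracket -> illegal
(4,2): no bracket -> illegal
(4,7): no bracket -> illegal
(5,2): no bracket -> illegal
(5,5): flips 2 -> legal
(5,6): no bracket -> illegal
(5,7): flips 1 -> legal
(6,2): flips 2 -> legal
(6,4): no bracket -> illegal
(6,5): no bracket -> illegal
(7,2): no bracket -> illegal
(7,3): flips 3 -> legal
(7,4): no bracket -> illegal
B mobility = 4
-- W to move --
(1,1): flips 2 -> legal
(1,2): no bracket -> illegal
(1,3): no bracket -> illegal
(1,5): no bracket -> illegal
(1,6): no bracket -> illegal
(1,7): flips 2 -> legal
(2,1): no bracket -> illegal
(2,3): flips 1 -> legal
(2,4): flips 1 -> legal
(2,5): flips 1 -> legal
(2,7): no bracket -> illegal
(3,1): no bracket -> illegal
(3,2): flips 1 -> legal
(3,6): flips 1 -> legal
(3,7): no bracket -> illegal
(4,2): no bracket -> illegal
W mobility = 7

Answer: B=4 W=7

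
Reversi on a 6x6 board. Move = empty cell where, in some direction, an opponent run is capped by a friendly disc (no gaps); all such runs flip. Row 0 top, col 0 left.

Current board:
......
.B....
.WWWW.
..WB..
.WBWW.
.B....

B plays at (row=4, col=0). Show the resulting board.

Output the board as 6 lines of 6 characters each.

Answer: ......
.B....
.WWWW.
..WB..
BBBWW.
.B....

Derivation:
Place B at (4,0); scan 8 dirs for brackets.
Dir NW: edge -> no flip
Dir N: first cell '.' (not opp) -> no flip
Dir NE: first cell '.' (not opp) -> no flip
Dir W: edge -> no flip
Dir E: opp run (4,1) capped by B -> flip
Dir SW: edge -> no flip
Dir S: first cell '.' (not opp) -> no flip
Dir SE: first cell 'B' (not opp) -> no flip
All flips: (4,1)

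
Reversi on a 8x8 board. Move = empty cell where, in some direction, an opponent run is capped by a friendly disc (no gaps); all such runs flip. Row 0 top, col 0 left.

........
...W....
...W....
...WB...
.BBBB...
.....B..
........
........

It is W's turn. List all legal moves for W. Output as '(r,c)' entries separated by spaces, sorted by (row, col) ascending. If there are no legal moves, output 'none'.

(2,4): no bracket -> illegal
(2,5): no bracket -> illegal
(3,0): no bracket -> illegal
(3,1): no bracket -> illegal
(3,2): no bracket -> illegal
(3,5): flips 1 -> legal
(4,0): no bracket -> illegal
(4,5): flips 1 -> legal
(4,6): no bracket -> illegal
(5,0): no bracket -> illegal
(5,1): flips 1 -> legal
(5,2): no bracket -> illegal
(5,3): flips 1 -> legal
(5,4): no bracket -> illegal
(5,6): no bracket -> illegal
(6,4): no bracket -> illegal
(6,5): no bracket -> illegal
(6,6): flips 2 -> legal

Answer: (3,5) (4,5) (5,1) (5,3) (6,6)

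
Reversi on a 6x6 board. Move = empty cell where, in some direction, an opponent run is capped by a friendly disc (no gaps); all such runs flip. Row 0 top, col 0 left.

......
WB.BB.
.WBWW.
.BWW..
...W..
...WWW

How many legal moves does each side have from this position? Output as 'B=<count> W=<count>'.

Answer: B=7 W=9

Derivation:
-- B to move --
(0,0): no bracket -> illegal
(0,1): no bracket -> illegal
(1,2): no bracket -> illegal
(1,5): no bracket -> illegal
(2,0): flips 1 -> legal
(2,5): flips 2 -> legal
(3,0): no bracket -> illegal
(3,4): flips 3 -> legal
(3,5): flips 1 -> legal
(4,1): flips 2 -> legal
(4,2): flips 1 -> legal
(4,4): flips 1 -> legal
(4,5): no bracket -> illegal
(5,2): no bracket -> illegal
B mobility = 7
-- W to move --
(0,0): flips 2 -> legal
(0,1): flips 1 -> legal
(0,2): flips 1 -> legal
(0,3): flips 1 -> legal
(0,4): flips 1 -> legal
(0,5): flips 1 -> legal
(1,2): flips 2 -> legal
(1,5): no bracket -> illegal
(2,0): no bracket -> illegal
(2,5): no bracket -> illegal
(3,0): flips 1 -> legal
(4,0): no bracket -> illegal
(4,1): flips 1 -> legal
(4,2): no bracket -> illegal
W mobility = 9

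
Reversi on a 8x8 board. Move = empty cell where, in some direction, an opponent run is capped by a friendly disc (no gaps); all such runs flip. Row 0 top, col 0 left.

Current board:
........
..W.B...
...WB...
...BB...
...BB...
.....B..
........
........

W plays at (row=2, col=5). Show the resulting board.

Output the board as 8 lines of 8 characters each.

Answer: ........
..W.B...
...WWW..
...BB...
...BB...
.....B..
........
........

Derivation:
Place W at (2,5); scan 8 dirs for brackets.
Dir NW: opp run (1,4), next='.' -> no flip
Dir N: first cell '.' (not opp) -> no flip
Dir NE: first cell '.' (not opp) -> no flip
Dir W: opp run (2,4) capped by W -> flip
Dir E: first cell '.' (not opp) -> no flip
Dir SW: opp run (3,4) (4,3), next='.' -> no flip
Dir S: first cell '.' (not opp) -> no flip
Dir SE: first cell '.' (not opp) -> no flip
All flips: (2,4)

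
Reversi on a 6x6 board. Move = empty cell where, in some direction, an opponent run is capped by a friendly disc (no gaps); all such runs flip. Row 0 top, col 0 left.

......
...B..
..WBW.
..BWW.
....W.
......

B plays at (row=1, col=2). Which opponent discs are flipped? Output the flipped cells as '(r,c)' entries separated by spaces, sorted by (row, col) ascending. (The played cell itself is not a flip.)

Answer: (2,2)

Derivation:
Dir NW: first cell '.' (not opp) -> no flip
Dir N: first cell '.' (not opp) -> no flip
Dir NE: first cell '.' (not opp) -> no flip
Dir W: first cell '.' (not opp) -> no flip
Dir E: first cell 'B' (not opp) -> no flip
Dir SW: first cell '.' (not opp) -> no flip
Dir S: opp run (2,2) capped by B -> flip
Dir SE: first cell 'B' (not opp) -> no flip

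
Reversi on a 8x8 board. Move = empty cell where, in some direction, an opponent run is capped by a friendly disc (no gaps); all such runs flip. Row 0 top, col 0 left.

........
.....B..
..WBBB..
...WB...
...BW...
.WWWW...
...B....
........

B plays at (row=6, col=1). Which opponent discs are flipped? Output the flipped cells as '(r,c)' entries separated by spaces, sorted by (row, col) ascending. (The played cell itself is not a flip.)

Answer: (5,2)

Derivation:
Dir NW: first cell '.' (not opp) -> no flip
Dir N: opp run (5,1), next='.' -> no flip
Dir NE: opp run (5,2) capped by B -> flip
Dir W: first cell '.' (not opp) -> no flip
Dir E: first cell '.' (not opp) -> no flip
Dir SW: first cell '.' (not opp) -> no flip
Dir S: first cell '.' (not opp) -> no flip
Dir SE: first cell '.' (not opp) -> no flip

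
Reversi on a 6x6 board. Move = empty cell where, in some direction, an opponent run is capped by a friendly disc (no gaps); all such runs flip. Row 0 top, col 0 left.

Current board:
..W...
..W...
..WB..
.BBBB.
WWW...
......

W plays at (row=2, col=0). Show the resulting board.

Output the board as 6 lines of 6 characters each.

Place W at (2,0); scan 8 dirs for brackets.
Dir NW: edge -> no flip
Dir N: first cell '.' (not opp) -> no flip
Dir NE: first cell '.' (not opp) -> no flip
Dir W: edge -> no flip
Dir E: first cell '.' (not opp) -> no flip
Dir SW: edge -> no flip
Dir S: first cell '.' (not opp) -> no flip
Dir SE: opp run (3,1) capped by W -> flip
All flips: (3,1)

Answer: ..W...
..W...
W.WB..
.WBBB.
WWW...
......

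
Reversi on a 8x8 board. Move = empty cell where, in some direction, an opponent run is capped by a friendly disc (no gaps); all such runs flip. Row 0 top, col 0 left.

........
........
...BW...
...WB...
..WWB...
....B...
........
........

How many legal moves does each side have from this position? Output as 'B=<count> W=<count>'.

-- B to move --
(1,3): no bracket -> illegal
(1,4): flips 1 -> legal
(1,5): no bracket -> illegal
(2,2): flips 1 -> legal
(2,5): flips 1 -> legal
(3,1): no bracket -> illegal
(3,2): flips 2 -> legal
(3,5): no bracket -> illegal
(4,1): flips 2 -> legal
(5,1): no bracket -> illegal
(5,2): flips 1 -> legal
(5,3): flips 2 -> legal
B mobility = 7
-- W to move --
(1,2): no bracket -> illegal
(1,3): flips 1 -> legal
(1,4): no bracket -> illegal
(2,2): flips 1 -> legal
(2,5): flips 1 -> legal
(3,2): no bracket -> illegal
(3,5): flips 1 -> legal
(4,5): flips 1 -> legal
(5,3): no bracket -> illegal
(5,5): flips 1 -> legal
(6,3): no bracket -> illegal
(6,4): flips 3 -> legal
(6,5): flips 1 -> legal
W mobility = 8

Answer: B=7 W=8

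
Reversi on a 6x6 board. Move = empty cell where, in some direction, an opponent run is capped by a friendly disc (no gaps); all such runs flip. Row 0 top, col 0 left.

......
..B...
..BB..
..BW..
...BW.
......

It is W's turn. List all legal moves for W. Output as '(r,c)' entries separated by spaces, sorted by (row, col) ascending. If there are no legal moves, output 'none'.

Answer: (1,1) (1,3) (3,1) (4,2) (5,3)

Derivation:
(0,1): no bracket -> illegal
(0,2): no bracket -> illegal
(0,3): no bracket -> illegal
(1,1): flips 1 -> legal
(1,3): flips 1 -> legal
(1,4): no bracket -> illegal
(2,1): no bracket -> illegal
(2,4): no bracket -> illegal
(3,1): flips 1 -> legal
(3,4): no bracket -> illegal
(4,1): no bracket -> illegal
(4,2): flips 1 -> legal
(5,2): no bracket -> illegal
(5,3): flips 1 -> legal
(5,4): no bracket -> illegal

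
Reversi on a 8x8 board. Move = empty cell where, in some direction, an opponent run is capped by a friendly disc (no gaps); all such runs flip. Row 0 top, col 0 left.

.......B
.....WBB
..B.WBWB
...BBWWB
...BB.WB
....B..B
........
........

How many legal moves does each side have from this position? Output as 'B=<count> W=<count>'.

-- B to move --
(0,4): flips 2 -> legal
(0,5): flips 1 -> legal
(0,6): flips 2 -> legal
(1,3): flips 3 -> legal
(1,4): flips 2 -> legal
(2,3): flips 1 -> legal
(4,5): flips 3 -> legal
(5,5): flips 1 -> legal
(5,6): flips 3 -> legal
B mobility = 9
-- W to move --
(0,5): no bracket -> illegal
(0,6): flips 1 -> legal
(1,1): no bracket -> illegal
(1,2): no bracket -> illegal
(1,3): no bracket -> illegal
(1,4): flips 1 -> legal
(2,1): no bracket -> illegal
(2,3): no bracket -> illegal
(3,1): no bracket -> illegal
(3,2): flips 2 -> legal
(4,2): flips 1 -> legal
(4,5): no bracket -> illegal
(5,2): no bracket -> illegal
(5,3): flips 1 -> legal
(5,5): no bracket -> illegal
(5,6): no bracket -> illegal
(6,3): no bracket -> illegal
(6,4): flips 3 -> legal
(6,5): no bracket -> illegal
(6,6): no bracket -> illegal
(6,7): no bracket -> illegal
W mobility = 6

Answer: B=9 W=6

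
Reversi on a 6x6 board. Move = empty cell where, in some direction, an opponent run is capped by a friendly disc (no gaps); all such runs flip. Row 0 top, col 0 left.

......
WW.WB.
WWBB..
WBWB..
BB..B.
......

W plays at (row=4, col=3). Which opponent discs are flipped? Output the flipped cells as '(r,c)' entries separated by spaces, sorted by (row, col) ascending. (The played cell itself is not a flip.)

Dir NW: first cell 'W' (not opp) -> no flip
Dir N: opp run (3,3) (2,3) capped by W -> flip
Dir NE: first cell '.' (not opp) -> no flip
Dir W: first cell '.' (not opp) -> no flip
Dir E: opp run (4,4), next='.' -> no flip
Dir SW: first cell '.' (not opp) -> no flip
Dir S: first cell '.' (not opp) -> no flip
Dir SE: first cell '.' (not opp) -> no flip

Answer: (2,3) (3,3)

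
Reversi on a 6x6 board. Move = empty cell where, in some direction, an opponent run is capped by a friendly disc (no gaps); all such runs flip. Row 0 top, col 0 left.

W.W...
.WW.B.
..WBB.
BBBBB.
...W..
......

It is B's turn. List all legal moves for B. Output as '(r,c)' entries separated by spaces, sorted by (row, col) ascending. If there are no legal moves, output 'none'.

Answer: (0,1) (1,3) (2,1) (5,2) (5,3) (5,4)

Derivation:
(0,1): flips 1 -> legal
(0,3): no bracket -> illegal
(1,0): no bracket -> illegal
(1,3): flips 1 -> legal
(2,0): no bracket -> illegal
(2,1): flips 1 -> legal
(4,2): no bracket -> illegal
(4,4): no bracket -> illegal
(5,2): flips 1 -> legal
(5,3): flips 1 -> legal
(5,4): flips 1 -> legal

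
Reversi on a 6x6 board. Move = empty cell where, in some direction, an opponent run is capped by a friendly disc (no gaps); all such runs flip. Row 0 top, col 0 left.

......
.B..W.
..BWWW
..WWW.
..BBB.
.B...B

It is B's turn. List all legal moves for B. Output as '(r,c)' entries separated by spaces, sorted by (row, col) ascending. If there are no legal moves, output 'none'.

Answer: (0,4) (1,3) (1,5) (2,1)

Derivation:
(0,3): no bracket -> illegal
(0,4): flips 3 -> legal
(0,5): no bracket -> illegal
(1,2): no bracket -> illegal
(1,3): flips 2 -> legal
(1,5): flips 2 -> legal
(2,1): flips 1 -> legal
(3,1): no bracket -> illegal
(3,5): no bracket -> illegal
(4,1): no bracket -> illegal
(4,5): no bracket -> illegal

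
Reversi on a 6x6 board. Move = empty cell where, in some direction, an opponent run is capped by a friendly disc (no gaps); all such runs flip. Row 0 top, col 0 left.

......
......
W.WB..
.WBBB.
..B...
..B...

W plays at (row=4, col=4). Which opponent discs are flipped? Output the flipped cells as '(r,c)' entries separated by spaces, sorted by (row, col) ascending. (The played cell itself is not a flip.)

Dir NW: opp run (3,3) capped by W -> flip
Dir N: opp run (3,4), next='.' -> no flip
Dir NE: first cell '.' (not opp) -> no flip
Dir W: first cell '.' (not opp) -> no flip
Dir E: first cell '.' (not opp) -> no flip
Dir SW: first cell '.' (not opp) -> no flip
Dir S: first cell '.' (not opp) -> no flip
Dir SE: first cell '.' (not opp) -> no flip

Answer: (3,3)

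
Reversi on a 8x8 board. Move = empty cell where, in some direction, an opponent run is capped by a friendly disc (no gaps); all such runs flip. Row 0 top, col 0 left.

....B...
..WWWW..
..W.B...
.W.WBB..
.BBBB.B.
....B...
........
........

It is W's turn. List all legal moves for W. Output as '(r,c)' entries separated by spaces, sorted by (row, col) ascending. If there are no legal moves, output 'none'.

(0,3): no bracket -> illegal
(0,5): no bracket -> illegal
(2,3): no bracket -> illegal
(2,5): no bracket -> illegal
(2,6): no bracket -> illegal
(3,0): no bracket -> illegal
(3,2): no bracket -> illegal
(3,6): flips 2 -> legal
(3,7): no bracket -> illegal
(4,0): no bracket -> illegal
(4,5): no bracket -> illegal
(4,7): no bracket -> illegal
(5,0): no bracket -> illegal
(5,1): flips 2 -> legal
(5,2): no bracket -> illegal
(5,3): flips 2 -> legal
(5,5): flips 1 -> legal
(5,6): no bracket -> illegal
(5,7): flips 3 -> legal
(6,3): no bracket -> illegal
(6,4): flips 4 -> legal
(6,5): no bracket -> illegal

Answer: (3,6) (5,1) (5,3) (5,5) (5,7) (6,4)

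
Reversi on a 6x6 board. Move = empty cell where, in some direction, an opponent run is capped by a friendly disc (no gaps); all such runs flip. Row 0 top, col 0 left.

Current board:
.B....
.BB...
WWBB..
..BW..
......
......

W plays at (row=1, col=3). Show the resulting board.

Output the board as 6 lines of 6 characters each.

Place W at (1,3); scan 8 dirs for brackets.
Dir NW: first cell '.' (not opp) -> no flip
Dir N: first cell '.' (not opp) -> no flip
Dir NE: first cell '.' (not opp) -> no flip
Dir W: opp run (1,2) (1,1), next='.' -> no flip
Dir E: first cell '.' (not opp) -> no flip
Dir SW: opp run (2,2), next='.' -> no flip
Dir S: opp run (2,3) capped by W -> flip
Dir SE: first cell '.' (not opp) -> no flip
All flips: (2,3)

Answer: .B....
.BBW..
WWBW..
..BW..
......
......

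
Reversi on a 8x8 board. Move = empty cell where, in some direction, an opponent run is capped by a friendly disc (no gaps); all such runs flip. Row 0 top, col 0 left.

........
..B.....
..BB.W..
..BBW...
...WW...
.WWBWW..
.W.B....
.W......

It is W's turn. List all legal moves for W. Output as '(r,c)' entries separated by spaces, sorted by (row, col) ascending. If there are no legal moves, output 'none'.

(0,1): flips 2 -> legal
(0,2): no bracket -> illegal
(0,3): no bracket -> illegal
(1,1): flips 2 -> legal
(1,3): flips 2 -> legal
(1,4): no bracket -> illegal
(2,1): flips 1 -> legal
(2,4): no bracket -> illegal
(3,1): flips 2 -> legal
(4,1): no bracket -> illegal
(4,2): no bracket -> illegal
(6,2): flips 1 -> legal
(6,4): no bracket -> illegal
(7,2): flips 1 -> legal
(7,3): flips 2 -> legal
(7,4): flips 1 -> legal

Answer: (0,1) (1,1) (1,3) (2,1) (3,1) (6,2) (7,2) (7,3) (7,4)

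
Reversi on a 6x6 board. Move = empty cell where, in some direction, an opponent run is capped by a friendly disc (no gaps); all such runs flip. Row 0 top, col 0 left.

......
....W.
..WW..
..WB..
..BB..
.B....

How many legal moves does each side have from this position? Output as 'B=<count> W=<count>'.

Answer: B=5 W=5

Derivation:
-- B to move --
(0,3): no bracket -> illegal
(0,4): no bracket -> illegal
(0,5): no bracket -> illegal
(1,1): flips 1 -> legal
(1,2): flips 2 -> legal
(1,3): flips 1 -> legal
(1,5): no bracket -> illegal
(2,1): flips 1 -> legal
(2,4): no bracket -> illegal
(2,5): no bracket -> illegal
(3,1): flips 1 -> legal
(3,4): no bracket -> illegal
(4,1): no bracket -> illegal
B mobility = 5
-- W to move --
(2,4): no bracket -> illegal
(3,1): no bracket -> illegal
(3,4): flips 1 -> legal
(4,0): no bracket -> illegal
(4,1): no bracket -> illegal
(4,4): flips 1 -> legal
(5,0): no bracket -> illegal
(5,2): flips 1 -> legal
(5,3): flips 2 -> legal
(5,4): flips 1 -> legal
W mobility = 5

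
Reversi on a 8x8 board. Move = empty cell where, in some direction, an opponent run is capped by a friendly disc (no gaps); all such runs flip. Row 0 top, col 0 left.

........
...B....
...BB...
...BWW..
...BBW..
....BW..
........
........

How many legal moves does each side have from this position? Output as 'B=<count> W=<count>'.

-- B to move --
(2,5): flips 1 -> legal
(2,6): flips 1 -> legal
(3,6): flips 3 -> legal
(4,6): flips 2 -> legal
(5,6): flips 3 -> legal
(6,4): no bracket -> illegal
(6,5): no bracket -> illegal
(6,6): flips 1 -> legal
B mobility = 6
-- W to move --
(0,2): flips 2 -> legal
(0,3): no bracket -> illegal
(0,4): no bracket -> illegal
(1,2): flips 1 -> legal
(1,4): flips 1 -> legal
(1,5): no bracket -> illegal
(2,2): flips 2 -> legal
(2,5): no bracket -> illegal
(3,2): flips 1 -> legal
(4,2): flips 2 -> legal
(5,2): flips 1 -> legal
(5,3): flips 2 -> legal
(6,3): flips 1 -> legal
(6,4): flips 2 -> legal
(6,5): no bracket -> illegal
W mobility = 10

Answer: B=6 W=10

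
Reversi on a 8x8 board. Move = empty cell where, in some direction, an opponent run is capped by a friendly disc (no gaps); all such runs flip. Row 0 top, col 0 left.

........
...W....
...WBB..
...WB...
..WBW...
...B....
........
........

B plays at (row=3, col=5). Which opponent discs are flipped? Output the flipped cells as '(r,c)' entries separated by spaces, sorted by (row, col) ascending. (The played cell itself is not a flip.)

Dir NW: first cell 'B' (not opp) -> no flip
Dir N: first cell 'B' (not opp) -> no flip
Dir NE: first cell '.' (not opp) -> no flip
Dir W: first cell 'B' (not opp) -> no flip
Dir E: first cell '.' (not opp) -> no flip
Dir SW: opp run (4,4) capped by B -> flip
Dir S: first cell '.' (not opp) -> no flip
Dir SE: first cell '.' (not opp) -> no flip

Answer: (4,4)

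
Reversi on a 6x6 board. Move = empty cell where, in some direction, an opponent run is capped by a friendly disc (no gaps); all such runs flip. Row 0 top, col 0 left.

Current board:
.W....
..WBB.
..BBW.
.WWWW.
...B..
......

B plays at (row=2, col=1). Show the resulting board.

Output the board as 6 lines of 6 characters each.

Place B at (2,1); scan 8 dirs for brackets.
Dir NW: first cell '.' (not opp) -> no flip
Dir N: first cell '.' (not opp) -> no flip
Dir NE: opp run (1,2), next='.' -> no flip
Dir W: first cell '.' (not opp) -> no flip
Dir E: first cell 'B' (not opp) -> no flip
Dir SW: first cell '.' (not opp) -> no flip
Dir S: opp run (3,1), next='.' -> no flip
Dir SE: opp run (3,2) capped by B -> flip
All flips: (3,2)

Answer: .W....
..WBB.
.BBBW.
.WBWW.
...B..
......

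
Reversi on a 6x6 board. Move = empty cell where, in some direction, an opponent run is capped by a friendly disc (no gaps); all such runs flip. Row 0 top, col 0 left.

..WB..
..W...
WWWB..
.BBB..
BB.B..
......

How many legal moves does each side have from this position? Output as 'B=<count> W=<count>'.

-- B to move --
(0,1): flips 2 -> legal
(1,0): flips 1 -> legal
(1,1): flips 2 -> legal
(1,3): flips 1 -> legal
(3,0): flips 2 -> legal
B mobility = 5
-- W to move --
(0,4): flips 1 -> legal
(1,3): no bracket -> illegal
(1,4): no bracket -> illegal
(2,4): flips 1 -> legal
(3,0): no bracket -> illegal
(3,4): flips 1 -> legal
(4,2): flips 2 -> legal
(4,4): flips 1 -> legal
(5,0): no bracket -> illegal
(5,1): flips 2 -> legal
(5,2): no bracket -> illegal
(5,3): no bracket -> illegal
(5,4): flips 2 -> legal
W mobility = 7

Answer: B=5 W=7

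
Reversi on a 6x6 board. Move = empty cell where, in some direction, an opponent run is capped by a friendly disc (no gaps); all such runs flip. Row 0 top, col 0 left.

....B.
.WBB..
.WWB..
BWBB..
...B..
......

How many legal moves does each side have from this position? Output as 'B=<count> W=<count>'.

Answer: B=4 W=8

Derivation:
-- B to move --
(0,0): flips 2 -> legal
(0,1): no bracket -> illegal
(0,2): no bracket -> illegal
(1,0): flips 2 -> legal
(2,0): flips 2 -> legal
(4,0): flips 2 -> legal
(4,1): no bracket -> illegal
(4,2): no bracket -> illegal
B mobility = 4
-- W to move --
(0,1): no bracket -> illegal
(0,2): flips 1 -> legal
(0,3): flips 1 -> legal
(0,5): no bracket -> illegal
(1,4): flips 2 -> legal
(1,5): no bracket -> illegal
(2,0): no bracket -> illegal
(2,4): flips 1 -> legal
(3,4): flips 2 -> legal
(4,0): no bracket -> illegal
(4,1): no bracket -> illegal
(4,2): flips 1 -> legal
(4,4): flips 1 -> legal
(5,2): no bracket -> illegal
(5,3): no bracket -> illegal
(5,4): flips 2 -> legal
W mobility = 8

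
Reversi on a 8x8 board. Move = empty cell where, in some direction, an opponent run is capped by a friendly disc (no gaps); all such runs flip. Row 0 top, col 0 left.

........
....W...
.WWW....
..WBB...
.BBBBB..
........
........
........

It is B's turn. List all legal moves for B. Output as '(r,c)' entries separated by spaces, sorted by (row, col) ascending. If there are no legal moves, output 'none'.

Answer: (0,5) (1,0) (1,1) (1,2) (1,3) (3,1)

Derivation:
(0,3): no bracket -> illegal
(0,4): no bracket -> illegal
(0,5): flips 3 -> legal
(1,0): flips 2 -> legal
(1,1): flips 1 -> legal
(1,2): flips 3 -> legal
(1,3): flips 1 -> legal
(1,5): no bracket -> illegal
(2,0): no bracket -> illegal
(2,4): no bracket -> illegal
(2,5): no bracket -> illegal
(3,0): no bracket -> illegal
(3,1): flips 1 -> legal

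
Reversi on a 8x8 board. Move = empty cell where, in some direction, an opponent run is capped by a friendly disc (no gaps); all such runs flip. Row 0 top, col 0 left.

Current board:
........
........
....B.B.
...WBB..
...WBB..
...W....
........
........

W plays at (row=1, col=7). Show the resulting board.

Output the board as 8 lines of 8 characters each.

Place W at (1,7); scan 8 dirs for brackets.
Dir NW: first cell '.' (not opp) -> no flip
Dir N: first cell '.' (not opp) -> no flip
Dir NE: edge -> no flip
Dir W: first cell '.' (not opp) -> no flip
Dir E: edge -> no flip
Dir SW: opp run (2,6) (3,5) (4,4) capped by W -> flip
Dir S: first cell '.' (not opp) -> no flip
Dir SE: edge -> no flip
All flips: (2,6) (3,5) (4,4)

Answer: ........
.......W
....B.W.
...WBW..
...WWB..
...W....
........
........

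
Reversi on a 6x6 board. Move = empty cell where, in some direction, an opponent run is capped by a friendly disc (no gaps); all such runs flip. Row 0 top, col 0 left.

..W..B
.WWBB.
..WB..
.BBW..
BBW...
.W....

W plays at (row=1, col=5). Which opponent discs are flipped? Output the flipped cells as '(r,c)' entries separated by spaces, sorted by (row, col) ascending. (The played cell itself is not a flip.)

Dir NW: first cell '.' (not opp) -> no flip
Dir N: opp run (0,5), next=edge -> no flip
Dir NE: edge -> no flip
Dir W: opp run (1,4) (1,3) capped by W -> flip
Dir E: edge -> no flip
Dir SW: first cell '.' (not opp) -> no flip
Dir S: first cell '.' (not opp) -> no flip
Dir SE: edge -> no flip

Answer: (1,3) (1,4)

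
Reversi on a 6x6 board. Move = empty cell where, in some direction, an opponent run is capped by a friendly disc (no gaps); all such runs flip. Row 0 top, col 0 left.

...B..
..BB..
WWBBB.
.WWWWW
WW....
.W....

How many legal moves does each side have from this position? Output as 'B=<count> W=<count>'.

Answer: B=6 W=7

Derivation:
-- B to move --
(1,0): no bracket -> illegal
(1,1): no bracket -> illegal
(2,5): no bracket -> illegal
(3,0): flips 1 -> legal
(4,2): flips 2 -> legal
(4,3): flips 1 -> legal
(4,4): flips 2 -> legal
(4,5): flips 1 -> legal
(5,0): flips 2 -> legal
(5,2): no bracket -> illegal
B mobility = 6
-- W to move --
(0,1): flips 2 -> legal
(0,2): flips 4 -> legal
(0,4): flips 2 -> legal
(1,1): flips 1 -> legal
(1,4): flips 2 -> legal
(1,5): flips 1 -> legal
(2,5): flips 3 -> legal
W mobility = 7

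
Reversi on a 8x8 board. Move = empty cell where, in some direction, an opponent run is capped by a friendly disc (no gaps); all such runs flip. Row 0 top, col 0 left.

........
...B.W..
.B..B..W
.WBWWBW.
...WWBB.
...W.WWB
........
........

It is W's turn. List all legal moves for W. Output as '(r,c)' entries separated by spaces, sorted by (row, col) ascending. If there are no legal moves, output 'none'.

Answer: (1,0) (1,1) (1,4) (2,5) (2,6) (3,7) (4,7) (5,4)

Derivation:
(0,2): no bracket -> illegal
(0,3): no bracket -> illegal
(0,4): no bracket -> illegal
(1,0): flips 2 -> legal
(1,1): flips 1 -> legal
(1,2): no bracket -> illegal
(1,4): flips 1 -> legal
(2,0): no bracket -> illegal
(2,2): no bracket -> illegal
(2,3): no bracket -> illegal
(2,5): flips 2 -> legal
(2,6): flips 1 -> legal
(3,0): no bracket -> illegal
(3,7): flips 1 -> legal
(4,1): no bracket -> illegal
(4,2): no bracket -> illegal
(4,7): flips 2 -> legal
(5,4): flips 1 -> legal
(6,6): no bracket -> illegal
(6,7): no bracket -> illegal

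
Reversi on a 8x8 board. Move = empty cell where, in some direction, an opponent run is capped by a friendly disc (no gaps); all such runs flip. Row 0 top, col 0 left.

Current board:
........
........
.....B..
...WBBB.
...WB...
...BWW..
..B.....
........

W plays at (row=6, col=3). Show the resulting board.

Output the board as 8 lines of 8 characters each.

Answer: ........
........
.....B..
...WBBB.
...WB...
...WWW..
..BW....
........

Derivation:
Place W at (6,3); scan 8 dirs for brackets.
Dir NW: first cell '.' (not opp) -> no flip
Dir N: opp run (5,3) capped by W -> flip
Dir NE: first cell 'W' (not opp) -> no flip
Dir W: opp run (6,2), next='.' -> no flip
Dir E: first cell '.' (not opp) -> no flip
Dir SW: first cell '.' (not opp) -> no flip
Dir S: first cell '.' (not opp) -> no flip
Dir SE: first cell '.' (not opp) -> no flip
All flips: (5,3)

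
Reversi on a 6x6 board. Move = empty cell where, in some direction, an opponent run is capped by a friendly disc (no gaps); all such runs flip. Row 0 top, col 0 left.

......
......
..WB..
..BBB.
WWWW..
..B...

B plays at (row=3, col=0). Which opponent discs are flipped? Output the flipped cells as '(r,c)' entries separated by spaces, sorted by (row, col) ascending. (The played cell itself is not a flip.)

Dir NW: edge -> no flip
Dir N: first cell '.' (not opp) -> no flip
Dir NE: first cell '.' (not opp) -> no flip
Dir W: edge -> no flip
Dir E: first cell '.' (not opp) -> no flip
Dir SW: edge -> no flip
Dir S: opp run (4,0), next='.' -> no flip
Dir SE: opp run (4,1) capped by B -> flip

Answer: (4,1)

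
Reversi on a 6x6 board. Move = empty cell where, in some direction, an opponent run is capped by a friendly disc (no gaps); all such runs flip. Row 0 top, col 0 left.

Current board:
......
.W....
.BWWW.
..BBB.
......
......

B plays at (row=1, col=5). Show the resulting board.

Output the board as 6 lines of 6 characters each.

Place B at (1,5); scan 8 dirs for brackets.
Dir NW: first cell '.' (not opp) -> no flip
Dir N: first cell '.' (not opp) -> no flip
Dir NE: edge -> no flip
Dir W: first cell '.' (not opp) -> no flip
Dir E: edge -> no flip
Dir SW: opp run (2,4) capped by B -> flip
Dir S: first cell '.' (not opp) -> no flip
Dir SE: edge -> no flip
All flips: (2,4)

Answer: ......
.W...B
.BWWB.
..BBB.
......
......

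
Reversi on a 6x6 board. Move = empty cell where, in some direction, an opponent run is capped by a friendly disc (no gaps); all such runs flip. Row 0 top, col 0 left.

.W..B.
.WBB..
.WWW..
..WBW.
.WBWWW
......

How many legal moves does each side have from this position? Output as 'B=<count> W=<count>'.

Answer: B=8 W=4

Derivation:
-- B to move --
(0,0): flips 2 -> legal
(0,2): no bracket -> illegal
(1,0): flips 1 -> legal
(1,4): no bracket -> illegal
(2,0): no bracket -> illegal
(2,4): no bracket -> illegal
(2,5): no bracket -> illegal
(3,0): flips 1 -> legal
(3,1): flips 2 -> legal
(3,5): flips 1 -> legal
(4,0): flips 1 -> legal
(5,0): no bracket -> illegal
(5,1): no bracket -> illegal
(5,2): no bracket -> illegal
(5,3): flips 1 -> legal
(5,4): no bracket -> illegal
(5,5): flips 1 -> legal
B mobility = 8
-- W to move --
(0,2): flips 1 -> legal
(0,3): flips 2 -> legal
(0,5): no bracket -> illegal
(1,4): flips 2 -> legal
(1,5): no bracket -> illegal
(2,4): no bracket -> illegal
(3,1): no bracket -> illegal
(5,1): no bracket -> illegal
(5,2): flips 1 -> legal
(5,3): no bracket -> illegal
W mobility = 4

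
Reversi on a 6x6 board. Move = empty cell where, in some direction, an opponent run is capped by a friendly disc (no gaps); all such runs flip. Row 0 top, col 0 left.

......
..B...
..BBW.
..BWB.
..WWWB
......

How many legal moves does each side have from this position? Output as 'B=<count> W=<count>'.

Answer: B=7 W=7

Derivation:
-- B to move --
(1,3): no bracket -> illegal
(1,4): flips 1 -> legal
(1,5): no bracket -> illegal
(2,5): flips 1 -> legal
(3,1): no bracket -> illegal
(3,5): no bracket -> illegal
(4,1): flips 3 -> legal
(5,1): no bracket -> illegal
(5,2): flips 2 -> legal
(5,3): flips 2 -> legal
(5,4): flips 2 -> legal
(5,5): flips 2 -> legal
B mobility = 7
-- W to move --
(0,1): no bracket -> illegal
(0,2): flips 3 -> legal
(0,3): no bracket -> illegal
(1,1): flips 1 -> legal
(1,3): flips 1 -> legal
(1,4): no bracket -> illegal
(2,1): flips 3 -> legal
(2,5): flips 1 -> legal
(3,1): flips 1 -> legal
(3,5): flips 1 -> legal
(4,1): no bracket -> illegal
(5,4): no bracket -> illegal
(5,5): no bracket -> illegal
W mobility = 7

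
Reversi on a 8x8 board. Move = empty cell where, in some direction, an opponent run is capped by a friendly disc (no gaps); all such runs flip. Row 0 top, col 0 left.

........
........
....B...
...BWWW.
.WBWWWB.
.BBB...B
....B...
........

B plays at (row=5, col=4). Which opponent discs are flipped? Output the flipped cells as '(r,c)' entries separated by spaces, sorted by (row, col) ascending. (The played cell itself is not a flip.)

Dir NW: opp run (4,3), next='.' -> no flip
Dir N: opp run (4,4) (3,4) capped by B -> flip
Dir NE: opp run (4,5) (3,6), next='.' -> no flip
Dir W: first cell 'B' (not opp) -> no flip
Dir E: first cell '.' (not opp) -> no flip
Dir SW: first cell '.' (not opp) -> no flip
Dir S: first cell 'B' (not opp) -> no flip
Dir SE: first cell '.' (not opp) -> no flip

Answer: (3,4) (4,4)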